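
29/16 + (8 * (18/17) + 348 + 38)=107789/272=396.28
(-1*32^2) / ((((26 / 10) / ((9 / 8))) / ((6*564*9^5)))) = -1150973660160 / 13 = -88536435396.92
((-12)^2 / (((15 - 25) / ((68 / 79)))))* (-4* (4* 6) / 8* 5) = 58752 / 79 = 743.70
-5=-5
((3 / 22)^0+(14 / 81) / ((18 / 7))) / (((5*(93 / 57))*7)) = 14782 / 790965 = 0.02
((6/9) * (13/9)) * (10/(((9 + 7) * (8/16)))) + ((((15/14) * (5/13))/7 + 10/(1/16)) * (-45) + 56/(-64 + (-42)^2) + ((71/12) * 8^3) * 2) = -8352986314/7309575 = -1142.75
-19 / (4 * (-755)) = 19 / 3020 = 0.01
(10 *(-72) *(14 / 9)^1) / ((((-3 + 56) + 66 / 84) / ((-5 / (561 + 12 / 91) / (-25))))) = -285376 / 38450439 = -0.01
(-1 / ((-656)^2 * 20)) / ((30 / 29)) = -29 / 258201600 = -0.00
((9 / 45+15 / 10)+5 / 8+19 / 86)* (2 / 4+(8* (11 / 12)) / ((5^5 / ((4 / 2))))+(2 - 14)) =-943836523 / 32250000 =-29.27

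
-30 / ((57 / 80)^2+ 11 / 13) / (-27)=832000 / 1013733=0.82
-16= -16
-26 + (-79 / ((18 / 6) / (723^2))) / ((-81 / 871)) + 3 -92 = 3996492424 / 27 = 148018237.93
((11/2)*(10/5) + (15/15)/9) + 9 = 181/9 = 20.11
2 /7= 0.29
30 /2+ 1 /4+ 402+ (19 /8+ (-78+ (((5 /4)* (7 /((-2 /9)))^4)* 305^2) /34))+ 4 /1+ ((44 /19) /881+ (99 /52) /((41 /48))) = 65371529170734525419 /19414026112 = 3367231958.67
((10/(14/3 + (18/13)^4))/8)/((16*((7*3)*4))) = 142805/1280889344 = 0.00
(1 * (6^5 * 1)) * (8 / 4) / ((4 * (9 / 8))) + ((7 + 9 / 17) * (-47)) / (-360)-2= 2643062 / 765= 3454.98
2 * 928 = 1856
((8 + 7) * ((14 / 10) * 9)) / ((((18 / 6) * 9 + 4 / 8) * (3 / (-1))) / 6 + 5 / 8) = -72 / 5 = -14.40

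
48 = 48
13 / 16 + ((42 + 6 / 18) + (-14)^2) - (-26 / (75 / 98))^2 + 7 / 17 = -1399383563 / 1530000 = -914.63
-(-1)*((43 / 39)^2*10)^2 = 147.78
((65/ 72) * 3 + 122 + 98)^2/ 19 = 2610.47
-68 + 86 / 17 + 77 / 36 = -37211 / 612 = -60.80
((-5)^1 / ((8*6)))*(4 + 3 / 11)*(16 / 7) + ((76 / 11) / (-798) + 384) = 29489 / 77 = 382.97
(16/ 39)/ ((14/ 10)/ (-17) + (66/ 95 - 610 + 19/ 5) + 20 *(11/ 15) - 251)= -25840/ 53028391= -0.00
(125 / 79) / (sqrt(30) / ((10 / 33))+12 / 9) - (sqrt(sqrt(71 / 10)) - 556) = -10^(3 / 4)*71^(1 / 4) / 10+37125*sqrt(30) / 2310197+1284454532 / 2310197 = 554.45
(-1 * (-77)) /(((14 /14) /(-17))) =-1309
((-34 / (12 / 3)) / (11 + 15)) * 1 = -17 / 52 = -0.33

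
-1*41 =-41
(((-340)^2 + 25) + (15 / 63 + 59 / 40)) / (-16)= -97126439 / 13440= -7226.67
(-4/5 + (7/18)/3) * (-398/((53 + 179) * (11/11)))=36019/31320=1.15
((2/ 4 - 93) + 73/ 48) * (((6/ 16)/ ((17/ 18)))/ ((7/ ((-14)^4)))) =-198248.96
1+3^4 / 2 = 83 / 2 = 41.50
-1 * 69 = -69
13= 13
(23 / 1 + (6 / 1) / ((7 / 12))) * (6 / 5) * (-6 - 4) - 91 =-3433 / 7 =-490.43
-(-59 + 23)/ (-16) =-2.25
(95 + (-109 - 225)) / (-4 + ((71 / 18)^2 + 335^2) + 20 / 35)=-542052 / 254553811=-0.00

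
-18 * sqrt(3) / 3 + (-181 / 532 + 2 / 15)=-6 * sqrt(3)-1651 / 7980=-10.60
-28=-28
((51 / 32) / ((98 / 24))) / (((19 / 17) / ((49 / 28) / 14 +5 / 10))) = 13005 / 59584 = 0.22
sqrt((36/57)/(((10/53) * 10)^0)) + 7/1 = 2 * sqrt(57)/19 + 7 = 7.79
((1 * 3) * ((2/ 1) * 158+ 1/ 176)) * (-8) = -166851/ 22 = -7584.14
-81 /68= -1.19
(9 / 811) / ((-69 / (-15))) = 45 / 18653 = 0.00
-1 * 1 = -1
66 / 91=0.73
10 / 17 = 0.59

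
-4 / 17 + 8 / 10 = 48 / 85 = 0.56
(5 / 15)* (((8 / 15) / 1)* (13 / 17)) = 104 / 765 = 0.14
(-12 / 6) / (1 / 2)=-4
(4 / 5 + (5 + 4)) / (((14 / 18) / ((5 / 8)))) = 63 / 8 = 7.88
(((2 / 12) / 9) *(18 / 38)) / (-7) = -1 / 798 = -0.00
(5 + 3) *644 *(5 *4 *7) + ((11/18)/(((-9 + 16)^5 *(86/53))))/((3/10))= 28148567976035/39025854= 721280.00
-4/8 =-0.50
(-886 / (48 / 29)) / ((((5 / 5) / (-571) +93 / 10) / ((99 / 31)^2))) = -119827630395 / 204089492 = -587.13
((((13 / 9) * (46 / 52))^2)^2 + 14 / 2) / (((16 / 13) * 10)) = 13190749 / 16796160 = 0.79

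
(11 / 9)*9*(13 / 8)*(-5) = -715 / 8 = -89.38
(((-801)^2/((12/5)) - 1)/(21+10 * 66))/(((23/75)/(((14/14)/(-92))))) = -26733275/1921328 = -13.91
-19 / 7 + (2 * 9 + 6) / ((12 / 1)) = -5 / 7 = -0.71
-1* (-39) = 39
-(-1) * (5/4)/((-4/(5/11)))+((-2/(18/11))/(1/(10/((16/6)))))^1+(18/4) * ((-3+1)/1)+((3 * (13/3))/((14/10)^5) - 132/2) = -686040665/8874096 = -77.31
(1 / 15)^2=1 / 225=0.00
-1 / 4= -0.25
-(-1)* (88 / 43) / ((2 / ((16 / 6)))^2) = 1408 / 387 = 3.64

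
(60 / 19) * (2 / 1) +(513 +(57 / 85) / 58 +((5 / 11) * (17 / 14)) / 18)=519.36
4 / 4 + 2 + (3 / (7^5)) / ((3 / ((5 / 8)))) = 403373 / 134456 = 3.00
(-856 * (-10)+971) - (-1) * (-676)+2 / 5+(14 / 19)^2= 15984977 / 1805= 8855.94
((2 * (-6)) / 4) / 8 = -3 / 8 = -0.38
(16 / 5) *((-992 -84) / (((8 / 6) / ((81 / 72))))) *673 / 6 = -1629333 / 5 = -325866.60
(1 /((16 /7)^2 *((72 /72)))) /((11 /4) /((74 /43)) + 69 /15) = 9065 /293536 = 0.03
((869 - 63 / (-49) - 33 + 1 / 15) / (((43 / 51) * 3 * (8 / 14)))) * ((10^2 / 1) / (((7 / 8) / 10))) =597869600 / 903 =662092.58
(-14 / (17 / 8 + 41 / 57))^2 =40755456 / 1682209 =24.23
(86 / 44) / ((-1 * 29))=-43 / 638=-0.07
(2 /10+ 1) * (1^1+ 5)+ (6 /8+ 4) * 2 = 167 /10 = 16.70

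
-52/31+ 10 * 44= 13588/31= 438.32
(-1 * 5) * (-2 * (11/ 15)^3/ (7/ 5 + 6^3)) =2662/ 146745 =0.02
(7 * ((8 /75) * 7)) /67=392 /5025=0.08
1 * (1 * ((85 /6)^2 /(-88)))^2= 5.20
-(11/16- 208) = 3317/16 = 207.31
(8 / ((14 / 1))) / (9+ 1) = 2 / 35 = 0.06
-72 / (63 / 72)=-576 / 7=-82.29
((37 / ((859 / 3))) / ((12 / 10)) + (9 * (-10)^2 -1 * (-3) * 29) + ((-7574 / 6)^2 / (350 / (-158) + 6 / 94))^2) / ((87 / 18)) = 2435702733668966160847363 / 21458583114984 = 113507155650.37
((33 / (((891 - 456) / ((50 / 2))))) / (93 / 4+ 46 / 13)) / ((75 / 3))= 572 / 201985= 0.00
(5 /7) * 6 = 30 /7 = 4.29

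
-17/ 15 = -1.13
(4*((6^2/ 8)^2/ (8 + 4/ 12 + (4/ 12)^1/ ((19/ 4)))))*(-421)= -1943757/ 479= -4057.95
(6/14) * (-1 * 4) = -12/7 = -1.71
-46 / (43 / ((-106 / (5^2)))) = 4876 / 1075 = 4.54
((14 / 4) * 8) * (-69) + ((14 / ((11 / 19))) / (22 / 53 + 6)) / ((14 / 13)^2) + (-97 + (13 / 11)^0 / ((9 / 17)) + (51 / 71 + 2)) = -67623468383 / 33458040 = -2021.14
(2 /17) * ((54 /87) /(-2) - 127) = -7384 /493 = -14.98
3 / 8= 0.38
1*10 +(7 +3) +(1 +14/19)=413/19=21.74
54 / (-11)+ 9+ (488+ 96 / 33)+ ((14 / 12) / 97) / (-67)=19302023 / 38994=495.00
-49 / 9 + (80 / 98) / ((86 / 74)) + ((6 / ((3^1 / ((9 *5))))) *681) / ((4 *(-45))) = -345.24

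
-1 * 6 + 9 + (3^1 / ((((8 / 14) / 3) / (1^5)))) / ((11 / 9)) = 699 / 44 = 15.89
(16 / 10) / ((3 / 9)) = 24 / 5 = 4.80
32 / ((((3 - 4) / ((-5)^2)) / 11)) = -8800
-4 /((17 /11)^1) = -2.59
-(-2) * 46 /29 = 92 /29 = 3.17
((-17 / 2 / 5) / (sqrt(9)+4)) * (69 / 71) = -1173 / 4970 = -0.24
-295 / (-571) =295 / 571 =0.52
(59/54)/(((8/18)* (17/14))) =413/204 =2.02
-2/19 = -0.11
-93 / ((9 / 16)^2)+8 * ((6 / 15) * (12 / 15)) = -196672 / 675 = -291.37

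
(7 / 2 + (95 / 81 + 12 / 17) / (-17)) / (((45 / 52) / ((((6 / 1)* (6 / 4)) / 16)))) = 2062957 / 936360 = 2.20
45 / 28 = 1.61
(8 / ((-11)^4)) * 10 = 0.01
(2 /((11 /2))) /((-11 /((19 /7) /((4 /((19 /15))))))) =-361 /12705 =-0.03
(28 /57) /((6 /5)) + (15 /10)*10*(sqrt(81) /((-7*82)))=17095 /98154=0.17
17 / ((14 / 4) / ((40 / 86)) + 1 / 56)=595 / 264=2.25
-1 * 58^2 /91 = -36.97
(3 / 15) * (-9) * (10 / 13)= -18 / 13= -1.38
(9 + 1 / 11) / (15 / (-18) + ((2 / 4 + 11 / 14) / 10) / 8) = -168000 / 15103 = -11.12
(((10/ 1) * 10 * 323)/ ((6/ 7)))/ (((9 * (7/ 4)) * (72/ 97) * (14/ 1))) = 783275/ 3402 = 230.24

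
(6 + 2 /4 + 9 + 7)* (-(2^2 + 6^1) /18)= -25 /2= -12.50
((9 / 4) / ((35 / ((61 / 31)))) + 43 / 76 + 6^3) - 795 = -578.31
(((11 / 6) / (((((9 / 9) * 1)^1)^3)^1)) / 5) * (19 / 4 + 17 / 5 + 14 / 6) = 6919 / 1800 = 3.84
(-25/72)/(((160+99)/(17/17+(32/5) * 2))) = -115/6216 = -0.02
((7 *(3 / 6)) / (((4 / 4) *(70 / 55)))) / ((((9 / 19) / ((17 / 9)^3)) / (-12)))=-469.51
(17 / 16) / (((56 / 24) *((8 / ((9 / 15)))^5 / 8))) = 12393 / 1433600000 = 0.00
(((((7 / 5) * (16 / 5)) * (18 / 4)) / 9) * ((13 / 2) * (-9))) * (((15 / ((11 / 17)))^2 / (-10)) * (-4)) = -17041752 / 605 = -28168.19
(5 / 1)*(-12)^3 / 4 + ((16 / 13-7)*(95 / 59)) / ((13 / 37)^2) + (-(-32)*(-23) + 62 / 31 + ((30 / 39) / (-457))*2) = -2969.25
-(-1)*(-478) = -478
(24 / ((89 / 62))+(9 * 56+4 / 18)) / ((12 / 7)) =1460459 / 4806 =303.88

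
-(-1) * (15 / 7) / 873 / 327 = 5 / 666099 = 0.00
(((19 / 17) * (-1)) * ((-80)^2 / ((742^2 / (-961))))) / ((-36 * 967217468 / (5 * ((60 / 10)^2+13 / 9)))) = -3076641500 / 45829582347346119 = -0.00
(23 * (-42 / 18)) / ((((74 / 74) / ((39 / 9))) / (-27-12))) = 9069.67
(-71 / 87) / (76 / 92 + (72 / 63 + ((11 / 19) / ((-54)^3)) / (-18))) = -205196692176 / 495067812143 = -0.41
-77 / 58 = -1.33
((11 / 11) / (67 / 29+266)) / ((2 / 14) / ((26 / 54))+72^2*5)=2639 / 18353410407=0.00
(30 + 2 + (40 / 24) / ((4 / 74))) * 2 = 377 / 3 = 125.67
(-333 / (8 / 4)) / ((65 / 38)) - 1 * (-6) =-5937 / 65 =-91.34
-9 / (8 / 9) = -81 / 8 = -10.12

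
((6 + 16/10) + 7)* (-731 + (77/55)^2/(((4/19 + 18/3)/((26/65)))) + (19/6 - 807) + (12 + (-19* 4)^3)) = -6431281.12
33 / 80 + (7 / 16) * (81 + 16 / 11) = 8027 / 220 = 36.49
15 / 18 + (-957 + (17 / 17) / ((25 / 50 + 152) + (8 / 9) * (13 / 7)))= -111428995 / 116538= -956.16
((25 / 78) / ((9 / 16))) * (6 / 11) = 400 / 1287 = 0.31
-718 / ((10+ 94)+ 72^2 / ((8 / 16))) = -359 / 5236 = -0.07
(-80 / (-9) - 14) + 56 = 50.89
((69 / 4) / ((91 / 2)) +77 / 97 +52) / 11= 938715 / 194194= 4.83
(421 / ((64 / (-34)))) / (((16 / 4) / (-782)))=2798387 / 64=43724.80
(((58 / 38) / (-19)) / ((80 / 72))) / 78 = -87 / 93860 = -0.00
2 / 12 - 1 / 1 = -5 / 6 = -0.83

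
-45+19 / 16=-701 / 16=-43.81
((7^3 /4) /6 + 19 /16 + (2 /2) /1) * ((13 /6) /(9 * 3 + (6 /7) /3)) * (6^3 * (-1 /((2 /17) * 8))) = -3671031 /12224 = -300.31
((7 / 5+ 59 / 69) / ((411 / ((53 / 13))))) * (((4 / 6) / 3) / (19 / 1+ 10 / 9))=82468 / 333643635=0.00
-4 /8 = -1 /2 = -0.50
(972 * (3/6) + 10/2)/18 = 491/18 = 27.28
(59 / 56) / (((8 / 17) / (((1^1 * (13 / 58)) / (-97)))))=-13039 / 2520448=-0.01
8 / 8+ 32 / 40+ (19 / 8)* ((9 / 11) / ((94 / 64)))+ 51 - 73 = -48797 / 2585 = -18.88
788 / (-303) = -788 / 303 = -2.60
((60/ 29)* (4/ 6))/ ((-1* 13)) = -40/ 377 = -0.11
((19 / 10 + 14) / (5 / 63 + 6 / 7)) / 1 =10017 / 590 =16.98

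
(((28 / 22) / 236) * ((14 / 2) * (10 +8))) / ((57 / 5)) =735 / 12331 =0.06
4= 4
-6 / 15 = -2 / 5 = -0.40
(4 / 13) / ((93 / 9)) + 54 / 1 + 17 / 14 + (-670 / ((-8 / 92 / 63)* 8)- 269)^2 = 658825171717733 / 180544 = 3649111417.26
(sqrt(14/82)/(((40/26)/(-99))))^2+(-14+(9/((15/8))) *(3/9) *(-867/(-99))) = 707.00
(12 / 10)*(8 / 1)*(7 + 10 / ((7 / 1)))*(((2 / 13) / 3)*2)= 3776 / 455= 8.30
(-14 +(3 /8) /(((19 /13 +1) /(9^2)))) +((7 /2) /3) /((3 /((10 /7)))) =-2545 /2304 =-1.10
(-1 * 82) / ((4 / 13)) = -533 / 2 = -266.50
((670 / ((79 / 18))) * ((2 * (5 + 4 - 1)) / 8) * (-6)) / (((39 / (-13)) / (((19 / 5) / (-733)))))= -183312 / 57907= -3.17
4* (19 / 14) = 38 / 7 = 5.43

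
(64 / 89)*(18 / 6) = 192 / 89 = 2.16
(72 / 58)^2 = 1296 / 841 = 1.54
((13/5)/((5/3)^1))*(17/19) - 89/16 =-31667/7600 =-4.17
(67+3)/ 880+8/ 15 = 809/ 1320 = 0.61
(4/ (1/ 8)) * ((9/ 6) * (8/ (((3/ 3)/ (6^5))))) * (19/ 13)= 4364130.46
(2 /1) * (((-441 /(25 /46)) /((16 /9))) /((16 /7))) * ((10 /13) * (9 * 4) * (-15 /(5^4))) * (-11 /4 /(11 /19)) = -327811617 /260000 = -1260.81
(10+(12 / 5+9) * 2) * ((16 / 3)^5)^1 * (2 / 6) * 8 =1375731712 / 3645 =377429.82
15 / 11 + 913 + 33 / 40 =402683 / 440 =915.19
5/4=1.25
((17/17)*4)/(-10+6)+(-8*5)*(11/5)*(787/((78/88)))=-3047303/39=-78135.97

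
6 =6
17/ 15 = 1.13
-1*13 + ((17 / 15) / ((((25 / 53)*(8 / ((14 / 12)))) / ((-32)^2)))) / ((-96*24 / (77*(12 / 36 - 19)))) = 6404071 / 30375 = 210.83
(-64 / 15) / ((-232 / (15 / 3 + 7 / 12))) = 134 / 1305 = 0.10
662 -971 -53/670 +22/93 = -19243979/62310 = -308.84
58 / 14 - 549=-3814 / 7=-544.86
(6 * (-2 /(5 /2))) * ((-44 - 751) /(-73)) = -3816 /73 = -52.27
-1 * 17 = -17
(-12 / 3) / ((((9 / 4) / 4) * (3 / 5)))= -320 / 27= -11.85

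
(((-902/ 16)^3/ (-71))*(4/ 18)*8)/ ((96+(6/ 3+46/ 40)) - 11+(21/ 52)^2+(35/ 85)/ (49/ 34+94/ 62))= 80538193154705/ 1587933684786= 50.72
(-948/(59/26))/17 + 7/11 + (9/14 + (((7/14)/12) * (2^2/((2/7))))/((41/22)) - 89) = -1063763725/9499413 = -111.98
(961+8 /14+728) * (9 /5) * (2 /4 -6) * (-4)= 2341746 /35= 66907.03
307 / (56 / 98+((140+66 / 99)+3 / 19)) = 122493 / 56417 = 2.17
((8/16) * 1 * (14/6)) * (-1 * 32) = -112/3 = -37.33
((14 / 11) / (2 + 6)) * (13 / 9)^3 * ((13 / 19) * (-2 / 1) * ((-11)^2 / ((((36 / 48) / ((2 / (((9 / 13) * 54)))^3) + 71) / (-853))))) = 1177538670022 / 86411776617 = 13.63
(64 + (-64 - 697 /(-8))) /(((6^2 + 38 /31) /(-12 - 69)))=-1750167 /9232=-189.58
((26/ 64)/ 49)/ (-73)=-13/ 114464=-0.00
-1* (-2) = 2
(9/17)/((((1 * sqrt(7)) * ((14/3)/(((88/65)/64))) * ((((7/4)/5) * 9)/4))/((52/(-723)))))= -44 * sqrt(7)/1405271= -0.00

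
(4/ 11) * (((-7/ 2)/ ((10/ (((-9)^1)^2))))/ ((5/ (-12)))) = 6804/ 275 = 24.74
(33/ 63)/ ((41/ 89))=979/ 861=1.14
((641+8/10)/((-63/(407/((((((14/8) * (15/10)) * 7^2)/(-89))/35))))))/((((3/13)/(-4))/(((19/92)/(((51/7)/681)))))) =-52139508199064/1551879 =-33597663.35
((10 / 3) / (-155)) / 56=-0.00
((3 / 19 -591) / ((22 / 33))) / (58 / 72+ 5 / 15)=-606204 / 779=-778.18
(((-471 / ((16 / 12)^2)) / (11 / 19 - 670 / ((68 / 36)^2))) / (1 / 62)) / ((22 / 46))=16596036837 / 90459688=183.46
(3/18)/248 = 1/1488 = 0.00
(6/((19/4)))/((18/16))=64/57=1.12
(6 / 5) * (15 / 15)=6 / 5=1.20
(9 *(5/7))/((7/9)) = 405/49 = 8.27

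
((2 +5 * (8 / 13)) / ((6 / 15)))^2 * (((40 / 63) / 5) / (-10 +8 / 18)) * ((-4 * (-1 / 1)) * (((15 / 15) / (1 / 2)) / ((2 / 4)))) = -1742400 / 50869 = -34.25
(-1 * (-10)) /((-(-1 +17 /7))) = -7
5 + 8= 13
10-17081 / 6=-17021 / 6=-2836.83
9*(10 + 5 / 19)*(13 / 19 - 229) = -7613190 / 361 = -21089.17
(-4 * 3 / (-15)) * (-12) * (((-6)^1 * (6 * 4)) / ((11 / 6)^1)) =41472 / 55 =754.04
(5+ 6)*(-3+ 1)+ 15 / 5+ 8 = -11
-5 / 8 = -0.62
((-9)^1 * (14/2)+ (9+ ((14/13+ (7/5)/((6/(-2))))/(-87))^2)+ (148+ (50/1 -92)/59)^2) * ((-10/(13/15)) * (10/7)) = -433605605406175820/1215603327393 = -356699.92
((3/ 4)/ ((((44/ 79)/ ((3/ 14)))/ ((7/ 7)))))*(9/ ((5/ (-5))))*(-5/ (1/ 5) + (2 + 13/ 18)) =57.86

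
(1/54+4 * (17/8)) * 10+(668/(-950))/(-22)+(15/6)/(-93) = 745129433/8746650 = 85.19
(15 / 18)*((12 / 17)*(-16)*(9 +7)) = -2560 / 17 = -150.59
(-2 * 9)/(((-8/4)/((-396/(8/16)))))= -7128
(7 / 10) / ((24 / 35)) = 49 / 48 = 1.02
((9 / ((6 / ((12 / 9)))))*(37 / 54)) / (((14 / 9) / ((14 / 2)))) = 37 / 6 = 6.17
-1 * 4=-4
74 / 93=0.80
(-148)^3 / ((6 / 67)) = -108600032 / 3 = -36200010.67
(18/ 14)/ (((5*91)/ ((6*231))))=1782/ 455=3.92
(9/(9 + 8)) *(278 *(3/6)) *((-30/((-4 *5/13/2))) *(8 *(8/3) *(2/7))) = 2081664/119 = 17492.97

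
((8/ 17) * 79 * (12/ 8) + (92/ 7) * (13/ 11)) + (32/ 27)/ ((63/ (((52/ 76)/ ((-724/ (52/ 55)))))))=389960223344/ 5469505965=71.30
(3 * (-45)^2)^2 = 36905625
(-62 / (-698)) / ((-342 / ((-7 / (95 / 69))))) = 4991 / 3779670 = 0.00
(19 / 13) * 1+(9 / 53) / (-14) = 13981 / 9646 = 1.45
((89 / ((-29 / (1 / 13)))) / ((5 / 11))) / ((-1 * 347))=979 / 654095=0.00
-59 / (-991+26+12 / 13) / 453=0.00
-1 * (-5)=5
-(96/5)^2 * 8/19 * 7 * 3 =-1548288/475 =-3259.55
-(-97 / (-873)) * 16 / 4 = -4 / 9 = -0.44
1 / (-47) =-1 / 47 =-0.02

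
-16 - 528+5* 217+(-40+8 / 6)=1507 / 3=502.33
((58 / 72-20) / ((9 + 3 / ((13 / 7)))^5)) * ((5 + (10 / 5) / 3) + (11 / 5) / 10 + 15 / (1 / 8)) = -210638603123 / 11750635526400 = -0.02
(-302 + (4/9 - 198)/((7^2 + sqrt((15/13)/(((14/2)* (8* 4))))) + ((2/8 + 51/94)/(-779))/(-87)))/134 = -6512979158780958243271/2851792981186177597467 + 4008929134324324* sqrt(2730)/4752988301976962662445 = -2.28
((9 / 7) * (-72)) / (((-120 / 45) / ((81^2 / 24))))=9490.02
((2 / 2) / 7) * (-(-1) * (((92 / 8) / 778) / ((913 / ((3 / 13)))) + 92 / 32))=106192081 / 258554296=0.41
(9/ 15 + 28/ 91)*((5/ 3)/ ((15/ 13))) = 59/ 45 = 1.31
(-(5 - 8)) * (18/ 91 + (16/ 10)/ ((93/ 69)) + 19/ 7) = 173457/ 14105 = 12.30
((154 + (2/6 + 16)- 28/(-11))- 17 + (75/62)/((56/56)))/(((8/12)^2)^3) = 78100929/43648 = 1789.34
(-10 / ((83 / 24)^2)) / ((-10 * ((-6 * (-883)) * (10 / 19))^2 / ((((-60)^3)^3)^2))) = 5866103097167708160000000000000000 / 5371277521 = 1092124373435015472178579.00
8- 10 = -2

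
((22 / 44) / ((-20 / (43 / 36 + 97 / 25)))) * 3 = -4567 / 12000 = -0.38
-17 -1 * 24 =-41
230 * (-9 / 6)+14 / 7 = -343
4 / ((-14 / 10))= -20 / 7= -2.86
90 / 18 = 5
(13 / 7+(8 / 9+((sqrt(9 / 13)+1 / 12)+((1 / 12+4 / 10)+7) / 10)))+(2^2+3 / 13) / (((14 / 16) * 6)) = 3 * sqrt(13) / 13+718027 / 163800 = 5.22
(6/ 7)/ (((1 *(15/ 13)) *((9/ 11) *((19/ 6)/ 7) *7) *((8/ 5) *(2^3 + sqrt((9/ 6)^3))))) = 4576/ 193515 - 143 *sqrt(6)/ 64505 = 0.02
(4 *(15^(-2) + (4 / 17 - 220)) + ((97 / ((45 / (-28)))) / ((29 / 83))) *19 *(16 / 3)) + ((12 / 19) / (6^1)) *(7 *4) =-116215430276 / 6322725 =-18380.59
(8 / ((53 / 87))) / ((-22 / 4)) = -1392 / 583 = -2.39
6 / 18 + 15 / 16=61 / 48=1.27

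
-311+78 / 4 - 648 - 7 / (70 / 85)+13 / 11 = -10415 / 11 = -946.82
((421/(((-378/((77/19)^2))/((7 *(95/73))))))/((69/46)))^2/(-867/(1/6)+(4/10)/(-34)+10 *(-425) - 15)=-13239940297247125/10156750927328664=-1.30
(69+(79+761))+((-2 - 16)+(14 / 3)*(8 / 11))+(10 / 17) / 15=894.43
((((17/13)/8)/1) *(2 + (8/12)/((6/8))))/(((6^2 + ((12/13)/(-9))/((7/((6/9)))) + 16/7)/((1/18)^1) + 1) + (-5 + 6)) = 1547/2263608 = 0.00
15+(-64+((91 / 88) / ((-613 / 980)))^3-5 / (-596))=-19555538684293861 / 365456536853144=-53.51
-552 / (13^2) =-552 / 169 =-3.27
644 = 644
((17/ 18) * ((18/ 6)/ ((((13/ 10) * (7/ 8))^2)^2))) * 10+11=5744573713/ 205724883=27.92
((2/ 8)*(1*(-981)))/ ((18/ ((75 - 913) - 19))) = 93413/ 8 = 11676.62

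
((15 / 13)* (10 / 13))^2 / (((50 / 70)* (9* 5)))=700 / 28561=0.02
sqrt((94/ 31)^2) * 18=1692/ 31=54.58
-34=-34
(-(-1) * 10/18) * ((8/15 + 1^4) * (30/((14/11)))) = 1265/63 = 20.08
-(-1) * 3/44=3/44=0.07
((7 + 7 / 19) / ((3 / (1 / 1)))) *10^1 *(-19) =-1400 / 3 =-466.67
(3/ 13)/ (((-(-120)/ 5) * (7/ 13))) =1/ 56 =0.02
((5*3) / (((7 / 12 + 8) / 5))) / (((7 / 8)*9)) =800 / 721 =1.11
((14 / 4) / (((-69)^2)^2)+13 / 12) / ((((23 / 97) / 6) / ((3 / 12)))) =9527747885 / 1390250088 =6.85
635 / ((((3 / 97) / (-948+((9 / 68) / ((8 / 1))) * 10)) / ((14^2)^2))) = -12709188125515 / 17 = -747599301500.88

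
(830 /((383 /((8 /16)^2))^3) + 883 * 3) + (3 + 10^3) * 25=49842772326431 /1797820384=27724.00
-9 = -9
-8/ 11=-0.73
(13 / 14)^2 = 169 / 196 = 0.86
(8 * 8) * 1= 64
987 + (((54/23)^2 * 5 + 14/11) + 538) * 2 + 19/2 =24790899/11638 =2130.17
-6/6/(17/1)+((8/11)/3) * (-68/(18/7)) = -32665/5049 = -6.47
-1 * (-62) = 62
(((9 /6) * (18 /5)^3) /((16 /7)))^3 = 3587901148629 /125000000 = 28703.21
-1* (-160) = 160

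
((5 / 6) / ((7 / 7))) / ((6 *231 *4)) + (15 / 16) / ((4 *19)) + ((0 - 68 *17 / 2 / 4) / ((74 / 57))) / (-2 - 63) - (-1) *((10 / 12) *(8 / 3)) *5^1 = 78042601393 / 6079993920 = 12.84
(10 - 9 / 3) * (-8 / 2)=-28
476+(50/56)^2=476.80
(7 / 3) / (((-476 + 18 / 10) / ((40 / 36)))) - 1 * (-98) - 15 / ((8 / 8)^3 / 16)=-9090764 / 64017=-142.01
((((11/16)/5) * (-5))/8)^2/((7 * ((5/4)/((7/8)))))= 0.00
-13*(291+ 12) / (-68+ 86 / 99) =389961 / 6646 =58.68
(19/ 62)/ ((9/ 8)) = 76/ 279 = 0.27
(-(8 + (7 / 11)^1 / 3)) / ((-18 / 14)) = 1897 / 297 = 6.39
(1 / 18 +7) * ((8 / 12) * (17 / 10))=2159 / 270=8.00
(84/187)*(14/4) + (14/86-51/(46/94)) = -102.48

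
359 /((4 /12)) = 1077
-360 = -360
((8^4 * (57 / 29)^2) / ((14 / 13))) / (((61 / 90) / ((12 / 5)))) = 18684297216 / 359107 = 52029.89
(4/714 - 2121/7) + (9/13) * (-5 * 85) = -2771722/4641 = -597.23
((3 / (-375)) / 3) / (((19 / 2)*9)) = -2 / 64125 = -0.00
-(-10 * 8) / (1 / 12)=960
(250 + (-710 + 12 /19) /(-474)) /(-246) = -1132489 /1107738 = -1.02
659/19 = 34.68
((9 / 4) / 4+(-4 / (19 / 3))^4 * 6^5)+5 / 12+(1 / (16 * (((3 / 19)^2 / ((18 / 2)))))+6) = 3962232853 / 3127704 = 1266.82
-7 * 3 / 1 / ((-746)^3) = 21 / 415160936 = 0.00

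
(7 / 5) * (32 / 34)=112 / 85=1.32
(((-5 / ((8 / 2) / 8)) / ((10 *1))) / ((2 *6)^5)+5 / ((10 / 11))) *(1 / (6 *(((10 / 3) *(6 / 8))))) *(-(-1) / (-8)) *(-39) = 3558295 / 1990656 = 1.79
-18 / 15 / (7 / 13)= -78 / 35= -2.23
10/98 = 5/49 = 0.10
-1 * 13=-13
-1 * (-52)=52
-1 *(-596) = 596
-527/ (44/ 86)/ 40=-22661/ 880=-25.75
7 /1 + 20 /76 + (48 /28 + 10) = 2524 /133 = 18.98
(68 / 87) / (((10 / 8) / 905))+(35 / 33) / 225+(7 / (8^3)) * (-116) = 3110623309 / 5512320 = 564.30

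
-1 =-1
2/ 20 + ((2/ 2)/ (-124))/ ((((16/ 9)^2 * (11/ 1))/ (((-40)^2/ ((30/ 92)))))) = -14161/ 13640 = -1.04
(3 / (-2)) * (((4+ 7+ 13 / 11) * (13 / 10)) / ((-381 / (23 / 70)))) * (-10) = -20033 / 97790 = -0.20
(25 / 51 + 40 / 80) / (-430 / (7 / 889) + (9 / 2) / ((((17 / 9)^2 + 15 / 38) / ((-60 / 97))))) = -119494009 / 6590262182100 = -0.00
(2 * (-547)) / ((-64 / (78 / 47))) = 21333 / 752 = 28.37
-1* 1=-1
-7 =-7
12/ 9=4/ 3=1.33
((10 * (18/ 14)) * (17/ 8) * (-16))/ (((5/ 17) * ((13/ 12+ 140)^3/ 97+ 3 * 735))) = -6034176/ 126488131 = -0.05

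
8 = 8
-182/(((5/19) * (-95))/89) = 16198/25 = 647.92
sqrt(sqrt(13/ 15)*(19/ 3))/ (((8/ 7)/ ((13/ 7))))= 13*sqrt(19)*39^(1/ 4)*5^(3/ 4)/ 120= 3.95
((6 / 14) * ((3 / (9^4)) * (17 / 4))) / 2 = 17 / 40824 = 0.00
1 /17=0.06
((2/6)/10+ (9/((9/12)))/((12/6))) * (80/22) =724/33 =21.94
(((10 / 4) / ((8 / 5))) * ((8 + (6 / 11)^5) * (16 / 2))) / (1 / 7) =113416100 / 161051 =704.22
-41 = -41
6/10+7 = 38/5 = 7.60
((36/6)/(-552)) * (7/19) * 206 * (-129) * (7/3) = 217021/874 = 248.31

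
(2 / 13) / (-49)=-2 / 637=-0.00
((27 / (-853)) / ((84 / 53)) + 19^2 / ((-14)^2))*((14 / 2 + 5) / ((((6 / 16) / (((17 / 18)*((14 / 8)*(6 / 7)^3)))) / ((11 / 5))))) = 1367017872 / 10240265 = 133.49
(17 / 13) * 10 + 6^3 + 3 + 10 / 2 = 3082 / 13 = 237.08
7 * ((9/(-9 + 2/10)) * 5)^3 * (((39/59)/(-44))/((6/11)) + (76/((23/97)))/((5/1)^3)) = -2195699065875/924757504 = -2374.35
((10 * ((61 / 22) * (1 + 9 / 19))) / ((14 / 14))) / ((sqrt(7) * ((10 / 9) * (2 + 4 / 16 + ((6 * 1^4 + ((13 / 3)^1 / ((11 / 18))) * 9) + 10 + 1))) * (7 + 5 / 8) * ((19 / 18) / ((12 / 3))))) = 41472 * sqrt(7) / 1319455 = 0.08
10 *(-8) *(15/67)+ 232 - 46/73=1044030/4891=213.46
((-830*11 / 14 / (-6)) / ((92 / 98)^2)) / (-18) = -1565795 / 228528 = -6.85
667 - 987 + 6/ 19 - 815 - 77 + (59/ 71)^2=-115987763/ 95779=-1210.99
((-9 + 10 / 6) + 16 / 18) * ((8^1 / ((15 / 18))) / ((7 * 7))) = -928 / 735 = -1.26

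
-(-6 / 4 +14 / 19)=29 / 38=0.76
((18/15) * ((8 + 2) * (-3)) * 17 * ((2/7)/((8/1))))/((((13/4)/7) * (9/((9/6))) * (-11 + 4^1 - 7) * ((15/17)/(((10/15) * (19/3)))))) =10982/4095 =2.68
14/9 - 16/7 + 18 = 1088/63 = 17.27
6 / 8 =3 / 4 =0.75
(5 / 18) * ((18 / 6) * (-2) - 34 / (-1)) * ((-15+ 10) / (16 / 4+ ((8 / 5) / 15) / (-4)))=-9.79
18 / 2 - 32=-23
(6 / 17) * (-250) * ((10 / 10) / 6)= -250 / 17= -14.71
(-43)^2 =1849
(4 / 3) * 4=16 / 3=5.33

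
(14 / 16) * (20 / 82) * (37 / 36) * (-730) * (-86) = 20325025 / 1476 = 13770.34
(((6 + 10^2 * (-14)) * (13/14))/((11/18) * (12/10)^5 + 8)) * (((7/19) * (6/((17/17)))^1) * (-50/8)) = 2123671875/1130576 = 1878.40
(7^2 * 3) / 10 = 147 / 10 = 14.70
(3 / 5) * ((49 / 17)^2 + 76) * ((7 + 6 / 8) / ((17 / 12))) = 1359567 / 4913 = 276.73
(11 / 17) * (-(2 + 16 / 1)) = -198 / 17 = -11.65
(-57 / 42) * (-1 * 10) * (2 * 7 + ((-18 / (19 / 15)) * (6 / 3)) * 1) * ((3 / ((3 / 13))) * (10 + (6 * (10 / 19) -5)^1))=-2760550 / 133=-20756.02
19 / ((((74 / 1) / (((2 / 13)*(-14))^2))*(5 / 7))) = 52136 / 31265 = 1.67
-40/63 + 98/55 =3974/3465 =1.15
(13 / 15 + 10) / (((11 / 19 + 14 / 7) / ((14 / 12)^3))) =21679 / 3240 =6.69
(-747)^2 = 558009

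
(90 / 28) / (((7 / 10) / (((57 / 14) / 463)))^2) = 3655125 / 7205799566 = 0.00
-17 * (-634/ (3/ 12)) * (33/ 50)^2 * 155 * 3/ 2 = 545781753/ 125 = 4366254.02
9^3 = 729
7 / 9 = 0.78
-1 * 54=-54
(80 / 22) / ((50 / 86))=344 / 55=6.25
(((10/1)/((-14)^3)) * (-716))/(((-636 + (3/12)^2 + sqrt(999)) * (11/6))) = -2148000/957386059-4124160 * sqrt(111)/389656126013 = -0.00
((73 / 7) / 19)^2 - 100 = -99.70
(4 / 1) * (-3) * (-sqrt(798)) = 12 * sqrt(798) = 338.99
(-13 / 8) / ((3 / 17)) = -221 / 24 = -9.21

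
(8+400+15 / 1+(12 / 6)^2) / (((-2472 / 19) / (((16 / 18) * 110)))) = -892430 / 2781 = -320.90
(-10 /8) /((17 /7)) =-35 /68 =-0.51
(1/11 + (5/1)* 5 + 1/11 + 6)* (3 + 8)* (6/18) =114.33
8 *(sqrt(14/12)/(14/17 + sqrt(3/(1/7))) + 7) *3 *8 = -1088 *sqrt(42)/839 + 27744 *sqrt(2)/839 + 1344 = 1382.36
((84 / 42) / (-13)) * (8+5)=-2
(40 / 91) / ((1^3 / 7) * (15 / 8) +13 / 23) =7360 / 13949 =0.53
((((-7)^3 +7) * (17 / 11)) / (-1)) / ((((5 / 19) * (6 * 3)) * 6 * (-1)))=-9044 / 495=-18.27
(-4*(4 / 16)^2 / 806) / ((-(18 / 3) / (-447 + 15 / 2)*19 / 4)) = -293 / 61256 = -0.00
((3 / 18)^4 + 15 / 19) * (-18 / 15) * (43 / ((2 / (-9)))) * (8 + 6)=5857159 / 2280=2568.93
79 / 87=0.91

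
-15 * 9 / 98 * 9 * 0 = 0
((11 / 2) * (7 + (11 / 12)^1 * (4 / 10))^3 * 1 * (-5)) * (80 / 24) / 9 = -118732471 / 29160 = -4071.76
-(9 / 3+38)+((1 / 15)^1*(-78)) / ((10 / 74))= -79.48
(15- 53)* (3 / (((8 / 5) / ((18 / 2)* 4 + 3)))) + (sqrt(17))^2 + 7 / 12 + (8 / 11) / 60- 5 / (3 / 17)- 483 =-1079921 / 330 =-3272.49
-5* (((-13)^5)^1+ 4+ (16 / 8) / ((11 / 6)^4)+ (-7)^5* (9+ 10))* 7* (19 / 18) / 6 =3362038541575 / 790614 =4252439.93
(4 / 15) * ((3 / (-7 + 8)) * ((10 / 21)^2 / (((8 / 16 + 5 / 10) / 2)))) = 160 / 441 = 0.36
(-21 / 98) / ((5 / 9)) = -27 / 70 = -0.39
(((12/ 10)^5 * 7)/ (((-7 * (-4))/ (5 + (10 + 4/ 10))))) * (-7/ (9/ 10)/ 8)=-29106/ 3125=-9.31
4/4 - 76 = -75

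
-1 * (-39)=39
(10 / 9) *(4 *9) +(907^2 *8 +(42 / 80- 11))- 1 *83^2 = 262973301 / 40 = 6574332.52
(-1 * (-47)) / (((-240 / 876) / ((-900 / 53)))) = 154395 / 53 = 2913.11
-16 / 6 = -8 / 3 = -2.67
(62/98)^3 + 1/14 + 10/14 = 244459/235298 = 1.04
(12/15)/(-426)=-2/1065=-0.00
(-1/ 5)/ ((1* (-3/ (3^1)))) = 1/ 5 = 0.20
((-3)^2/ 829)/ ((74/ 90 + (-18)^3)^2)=18225/ 57081072225061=0.00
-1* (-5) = 5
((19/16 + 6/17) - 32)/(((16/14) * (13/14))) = -405965/14144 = -28.70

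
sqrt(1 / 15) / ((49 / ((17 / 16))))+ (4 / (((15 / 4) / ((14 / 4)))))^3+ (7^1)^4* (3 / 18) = 17* sqrt(15) / 11760+ 3052357 / 6750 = 452.21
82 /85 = 0.96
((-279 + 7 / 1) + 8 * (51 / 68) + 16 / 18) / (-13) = 2386 / 117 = 20.39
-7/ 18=-0.39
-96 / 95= -1.01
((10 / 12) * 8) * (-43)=-860 / 3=-286.67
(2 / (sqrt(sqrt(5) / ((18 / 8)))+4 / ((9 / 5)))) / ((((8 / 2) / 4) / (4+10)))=-7560*5^(1 / 4) / 1919 - 3402*5^(3 / 4) / 9595+2268*sqrt(5) / 1919+25200 / 1919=8.70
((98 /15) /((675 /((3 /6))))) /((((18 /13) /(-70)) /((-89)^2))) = -35319739 /18225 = -1937.98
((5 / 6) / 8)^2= 25 / 2304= 0.01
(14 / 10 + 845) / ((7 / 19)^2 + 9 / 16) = 1212.20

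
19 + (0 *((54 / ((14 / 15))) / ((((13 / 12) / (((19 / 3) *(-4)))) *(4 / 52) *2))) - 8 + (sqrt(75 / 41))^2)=526 / 41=12.83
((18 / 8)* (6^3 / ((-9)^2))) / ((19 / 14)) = 84 / 19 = 4.42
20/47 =0.43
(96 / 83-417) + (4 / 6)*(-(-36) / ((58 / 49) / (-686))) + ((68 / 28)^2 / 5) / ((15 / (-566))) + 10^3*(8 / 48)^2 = -380591305079 / 26537175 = -14341.82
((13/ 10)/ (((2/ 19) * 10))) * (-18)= -2223/ 100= -22.23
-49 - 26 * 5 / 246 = -6092 / 123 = -49.53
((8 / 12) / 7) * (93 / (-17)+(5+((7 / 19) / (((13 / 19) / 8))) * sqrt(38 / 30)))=-16 / 357+16 * sqrt(285) / 585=0.42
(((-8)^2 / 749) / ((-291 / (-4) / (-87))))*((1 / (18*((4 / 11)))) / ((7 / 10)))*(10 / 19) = -1020800 / 86965641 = -0.01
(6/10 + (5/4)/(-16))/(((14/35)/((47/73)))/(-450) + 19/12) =1766025/5353328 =0.33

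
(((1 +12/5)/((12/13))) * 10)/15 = 221/90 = 2.46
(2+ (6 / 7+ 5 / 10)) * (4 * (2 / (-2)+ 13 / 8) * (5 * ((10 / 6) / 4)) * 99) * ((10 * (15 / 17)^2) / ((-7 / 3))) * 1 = -654328125 / 113288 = -5775.79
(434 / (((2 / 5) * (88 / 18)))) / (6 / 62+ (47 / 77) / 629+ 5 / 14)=148094905 / 303546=487.88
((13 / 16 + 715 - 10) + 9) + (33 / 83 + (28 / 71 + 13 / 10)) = 716.90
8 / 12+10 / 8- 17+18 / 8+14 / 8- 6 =-205 / 12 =-17.08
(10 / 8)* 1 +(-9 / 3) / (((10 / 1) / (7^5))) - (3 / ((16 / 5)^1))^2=-5041.73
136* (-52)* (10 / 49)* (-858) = 60677760 / 49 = 1238321.63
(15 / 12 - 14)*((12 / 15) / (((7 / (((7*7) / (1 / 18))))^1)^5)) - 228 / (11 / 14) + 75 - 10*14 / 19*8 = -338508195865249 / 1045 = -323931287909.33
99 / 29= 3.41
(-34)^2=1156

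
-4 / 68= -1 / 17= -0.06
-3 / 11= -0.27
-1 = -1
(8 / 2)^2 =16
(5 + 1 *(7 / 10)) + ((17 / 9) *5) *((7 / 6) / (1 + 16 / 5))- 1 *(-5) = 5396 / 405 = 13.32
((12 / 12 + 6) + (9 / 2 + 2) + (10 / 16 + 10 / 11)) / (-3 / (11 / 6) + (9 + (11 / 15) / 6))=59535 / 29644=2.01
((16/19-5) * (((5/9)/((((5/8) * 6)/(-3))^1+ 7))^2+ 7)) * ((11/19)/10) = -260998067/154684890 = -1.69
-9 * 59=-531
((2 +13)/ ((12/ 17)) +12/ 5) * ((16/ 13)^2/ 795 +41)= 2605667603/ 2687100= 969.70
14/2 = 7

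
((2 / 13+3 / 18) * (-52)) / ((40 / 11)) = -55 / 12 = -4.58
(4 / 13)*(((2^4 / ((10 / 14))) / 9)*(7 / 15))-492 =-4314164 / 8775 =-491.64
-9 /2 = -4.50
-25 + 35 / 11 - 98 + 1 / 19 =-25031 / 209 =-119.77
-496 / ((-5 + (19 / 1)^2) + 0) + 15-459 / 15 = -7562 / 445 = -16.99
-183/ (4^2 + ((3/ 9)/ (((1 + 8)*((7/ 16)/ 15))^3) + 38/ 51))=-86432913/ 16612894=-5.20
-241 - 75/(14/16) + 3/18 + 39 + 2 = -11993/42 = -285.55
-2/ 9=-0.22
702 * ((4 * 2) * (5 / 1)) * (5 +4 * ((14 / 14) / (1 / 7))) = 926640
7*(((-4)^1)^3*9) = -4032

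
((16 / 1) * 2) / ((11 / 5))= 160 / 11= 14.55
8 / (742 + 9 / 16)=128 / 11881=0.01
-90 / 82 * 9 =-9.88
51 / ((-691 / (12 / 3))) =-204 / 691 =-0.30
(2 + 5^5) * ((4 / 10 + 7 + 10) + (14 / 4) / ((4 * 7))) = 2192027 / 40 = 54800.68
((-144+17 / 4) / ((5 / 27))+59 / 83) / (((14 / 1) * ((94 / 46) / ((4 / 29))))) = -28785397 / 7919030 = -3.63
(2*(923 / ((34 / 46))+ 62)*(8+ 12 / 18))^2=1342622768656 / 2601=516194836.08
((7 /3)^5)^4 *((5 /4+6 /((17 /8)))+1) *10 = 45880553121126900575 /39516889878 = 1161036540.65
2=2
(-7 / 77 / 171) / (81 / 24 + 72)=-8 / 1134243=-0.00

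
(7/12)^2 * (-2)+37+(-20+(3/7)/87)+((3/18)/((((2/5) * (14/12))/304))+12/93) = 56648251/453096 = 125.02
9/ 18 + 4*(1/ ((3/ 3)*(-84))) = 19/ 42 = 0.45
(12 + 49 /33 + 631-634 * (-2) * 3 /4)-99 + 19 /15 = 247129 /165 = 1497.75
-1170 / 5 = -234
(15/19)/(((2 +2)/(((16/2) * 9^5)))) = 1771470/19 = 93235.26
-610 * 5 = -3050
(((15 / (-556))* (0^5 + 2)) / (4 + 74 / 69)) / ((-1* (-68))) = -207 / 1323280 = -0.00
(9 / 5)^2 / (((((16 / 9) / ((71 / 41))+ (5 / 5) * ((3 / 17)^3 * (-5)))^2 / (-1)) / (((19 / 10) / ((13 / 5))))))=-15168193643627811 / 6395125604119850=-2.37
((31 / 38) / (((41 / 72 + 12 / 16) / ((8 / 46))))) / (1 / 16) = 71424 / 41515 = 1.72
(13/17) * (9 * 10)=68.82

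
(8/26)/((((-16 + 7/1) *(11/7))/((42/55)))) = -0.02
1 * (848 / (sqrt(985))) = 848 * sqrt(985) / 985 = 27.02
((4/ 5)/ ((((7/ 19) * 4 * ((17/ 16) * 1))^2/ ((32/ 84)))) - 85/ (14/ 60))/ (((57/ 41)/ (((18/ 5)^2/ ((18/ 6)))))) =-266404921656/ 235426625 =-1131.58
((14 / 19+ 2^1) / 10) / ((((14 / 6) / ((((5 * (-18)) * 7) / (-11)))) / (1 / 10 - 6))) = -41418 / 1045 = -39.63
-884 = -884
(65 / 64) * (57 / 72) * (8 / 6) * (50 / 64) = 30875 / 36864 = 0.84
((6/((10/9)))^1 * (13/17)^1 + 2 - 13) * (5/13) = -584/221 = -2.64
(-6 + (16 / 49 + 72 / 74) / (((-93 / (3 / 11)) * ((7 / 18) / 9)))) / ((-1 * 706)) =424959 / 49279153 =0.01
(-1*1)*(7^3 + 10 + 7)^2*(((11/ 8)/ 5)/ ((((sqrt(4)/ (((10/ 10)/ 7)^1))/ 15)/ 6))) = -1603800/ 7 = -229114.29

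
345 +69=414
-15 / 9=-5 / 3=-1.67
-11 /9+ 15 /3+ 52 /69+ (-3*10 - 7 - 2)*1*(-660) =5329118 /207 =25744.53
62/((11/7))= 434/11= 39.45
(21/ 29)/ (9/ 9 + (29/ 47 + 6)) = 0.10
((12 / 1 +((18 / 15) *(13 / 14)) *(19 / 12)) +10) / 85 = 3327 / 11900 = 0.28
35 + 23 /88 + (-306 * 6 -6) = -158993 /88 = -1806.74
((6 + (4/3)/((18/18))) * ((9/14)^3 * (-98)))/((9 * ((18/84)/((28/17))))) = -2772/17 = -163.06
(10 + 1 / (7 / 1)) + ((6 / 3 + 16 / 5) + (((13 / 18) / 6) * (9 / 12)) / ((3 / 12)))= 19787 / 1260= 15.70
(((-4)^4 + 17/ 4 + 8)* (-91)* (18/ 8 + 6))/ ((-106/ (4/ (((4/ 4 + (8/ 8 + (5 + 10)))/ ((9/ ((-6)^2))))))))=3222219/ 28832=111.76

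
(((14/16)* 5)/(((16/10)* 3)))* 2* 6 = 175/16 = 10.94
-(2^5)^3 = -32768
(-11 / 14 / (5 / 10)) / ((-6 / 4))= 22 / 21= 1.05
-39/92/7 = -0.06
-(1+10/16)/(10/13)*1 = -169/80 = -2.11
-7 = -7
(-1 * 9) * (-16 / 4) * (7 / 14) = 18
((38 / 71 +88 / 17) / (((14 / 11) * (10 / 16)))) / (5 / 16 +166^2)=539264 / 2069540305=0.00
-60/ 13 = -4.62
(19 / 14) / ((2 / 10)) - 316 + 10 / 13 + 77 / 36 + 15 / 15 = -1000183 / 3276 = -305.31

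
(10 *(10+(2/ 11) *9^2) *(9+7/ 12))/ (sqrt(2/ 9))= 39100 *sqrt(2)/ 11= 5026.89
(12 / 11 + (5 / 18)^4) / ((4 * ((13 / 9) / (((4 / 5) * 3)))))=1266587 / 2779920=0.46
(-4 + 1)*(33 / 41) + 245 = 9946 / 41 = 242.59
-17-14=-31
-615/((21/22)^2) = -99220/147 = -674.97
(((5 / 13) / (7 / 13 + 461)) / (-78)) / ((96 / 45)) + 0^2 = -0.00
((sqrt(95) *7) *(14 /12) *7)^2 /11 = 11176655 /396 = 28223.88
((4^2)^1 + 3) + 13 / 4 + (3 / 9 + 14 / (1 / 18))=3295 / 12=274.58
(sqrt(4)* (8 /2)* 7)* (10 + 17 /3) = 2632 /3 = 877.33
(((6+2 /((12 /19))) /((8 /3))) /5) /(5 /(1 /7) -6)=11 /464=0.02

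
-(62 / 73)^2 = -3844 / 5329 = -0.72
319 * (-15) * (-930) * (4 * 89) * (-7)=-11089524600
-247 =-247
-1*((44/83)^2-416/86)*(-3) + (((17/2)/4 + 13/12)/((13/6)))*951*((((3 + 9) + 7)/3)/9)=135486563761/138634236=977.30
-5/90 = -1/18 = -0.06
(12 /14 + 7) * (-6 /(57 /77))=-1210 /19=-63.68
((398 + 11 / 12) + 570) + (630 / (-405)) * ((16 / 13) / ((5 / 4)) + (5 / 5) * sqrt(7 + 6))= 2263681 / 2340 -14 * sqrt(13) / 9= 961.78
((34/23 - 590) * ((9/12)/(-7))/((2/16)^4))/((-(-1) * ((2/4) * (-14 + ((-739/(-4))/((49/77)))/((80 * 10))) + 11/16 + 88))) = 266128588800/84357767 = 3154.76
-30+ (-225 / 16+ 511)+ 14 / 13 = 97347 / 208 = 468.01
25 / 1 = 25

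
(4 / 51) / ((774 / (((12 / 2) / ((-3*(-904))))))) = 1 / 4460562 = 0.00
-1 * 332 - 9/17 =-5653/17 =-332.53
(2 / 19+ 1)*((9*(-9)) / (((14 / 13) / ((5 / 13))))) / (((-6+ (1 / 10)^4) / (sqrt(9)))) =15.99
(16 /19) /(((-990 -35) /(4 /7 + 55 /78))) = -0.00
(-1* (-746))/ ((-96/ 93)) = -11563/ 16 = -722.69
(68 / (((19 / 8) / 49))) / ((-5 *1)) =-26656 / 95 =-280.59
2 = 2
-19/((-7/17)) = 323/7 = 46.14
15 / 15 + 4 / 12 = 4 / 3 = 1.33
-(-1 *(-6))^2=-36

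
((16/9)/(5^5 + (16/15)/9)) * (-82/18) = -3280/1265673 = -0.00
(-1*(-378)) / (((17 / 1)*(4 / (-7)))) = -1323 / 34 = -38.91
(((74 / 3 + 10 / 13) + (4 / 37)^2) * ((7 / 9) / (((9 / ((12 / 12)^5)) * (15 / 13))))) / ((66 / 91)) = 432737032 / 164670165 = 2.63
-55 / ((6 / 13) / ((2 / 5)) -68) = 65 / 79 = 0.82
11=11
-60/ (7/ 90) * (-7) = 5400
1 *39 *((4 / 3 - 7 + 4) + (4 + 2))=169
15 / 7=2.14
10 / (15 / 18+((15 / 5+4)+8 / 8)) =60 / 53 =1.13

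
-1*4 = -4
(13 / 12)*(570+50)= 2015 / 3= 671.67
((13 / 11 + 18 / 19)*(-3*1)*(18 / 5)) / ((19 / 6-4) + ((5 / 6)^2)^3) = 224228736 / 4860295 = 46.13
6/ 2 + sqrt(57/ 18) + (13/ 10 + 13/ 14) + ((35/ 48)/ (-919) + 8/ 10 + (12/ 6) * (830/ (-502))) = sqrt(114)/ 6 + 1054454557/ 387523920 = 4.50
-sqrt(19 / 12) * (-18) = 3 * sqrt(57) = 22.65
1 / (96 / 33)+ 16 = 523 / 32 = 16.34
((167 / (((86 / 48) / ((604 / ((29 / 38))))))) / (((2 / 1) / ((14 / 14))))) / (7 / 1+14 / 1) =15331936 / 8729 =1756.44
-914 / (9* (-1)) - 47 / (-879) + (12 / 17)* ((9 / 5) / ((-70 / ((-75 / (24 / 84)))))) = 4768628 / 44829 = 106.37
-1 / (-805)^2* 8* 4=-32 / 648025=-0.00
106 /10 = 53 /5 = 10.60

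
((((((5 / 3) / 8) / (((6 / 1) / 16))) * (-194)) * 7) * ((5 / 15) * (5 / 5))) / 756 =-485 / 1458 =-0.33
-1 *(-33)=33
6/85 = 0.07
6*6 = 36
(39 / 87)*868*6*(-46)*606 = -1887316704 / 29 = -65079886.34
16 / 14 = 8 / 7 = 1.14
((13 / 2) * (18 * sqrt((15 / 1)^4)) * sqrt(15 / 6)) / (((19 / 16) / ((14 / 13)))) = 226800 * sqrt(10) / 19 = 37747.61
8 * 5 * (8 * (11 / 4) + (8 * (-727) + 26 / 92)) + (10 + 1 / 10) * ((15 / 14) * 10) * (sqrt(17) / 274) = -231747.07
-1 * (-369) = 369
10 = 10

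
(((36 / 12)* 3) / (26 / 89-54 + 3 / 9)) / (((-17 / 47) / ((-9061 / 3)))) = -20065851 / 14251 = -1408.03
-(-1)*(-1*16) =-16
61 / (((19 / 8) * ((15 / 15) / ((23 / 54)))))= 10.94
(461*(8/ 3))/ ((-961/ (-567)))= 697032/ 961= 725.32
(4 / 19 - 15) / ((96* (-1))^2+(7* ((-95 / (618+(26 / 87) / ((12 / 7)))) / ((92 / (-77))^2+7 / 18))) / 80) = -70311244944740 / 43814129342580693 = -0.00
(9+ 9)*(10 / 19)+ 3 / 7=1317 / 133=9.90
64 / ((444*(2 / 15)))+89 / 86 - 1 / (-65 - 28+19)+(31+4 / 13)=691581 / 20683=33.44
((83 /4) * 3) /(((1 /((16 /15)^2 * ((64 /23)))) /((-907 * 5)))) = -893770.94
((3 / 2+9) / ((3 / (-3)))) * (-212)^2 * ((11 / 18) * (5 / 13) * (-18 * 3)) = 77865480 / 13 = 5989652.31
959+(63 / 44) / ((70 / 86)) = 211367 / 220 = 960.76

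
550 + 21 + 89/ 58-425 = 8557/ 58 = 147.53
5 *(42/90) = 7/3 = 2.33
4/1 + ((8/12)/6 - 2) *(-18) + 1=39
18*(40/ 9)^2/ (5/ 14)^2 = 2787.56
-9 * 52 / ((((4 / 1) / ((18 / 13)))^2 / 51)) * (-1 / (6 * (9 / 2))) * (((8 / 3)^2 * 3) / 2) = 14688 / 13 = 1129.85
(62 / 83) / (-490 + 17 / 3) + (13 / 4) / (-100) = -1642187 / 48239600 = -0.03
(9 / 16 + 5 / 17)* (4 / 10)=233 / 680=0.34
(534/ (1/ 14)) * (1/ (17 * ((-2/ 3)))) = -11214/ 17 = -659.65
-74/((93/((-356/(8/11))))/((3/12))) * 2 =36223/186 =194.75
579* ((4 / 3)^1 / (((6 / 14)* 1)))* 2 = 10808 / 3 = 3602.67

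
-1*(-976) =976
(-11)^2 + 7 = 128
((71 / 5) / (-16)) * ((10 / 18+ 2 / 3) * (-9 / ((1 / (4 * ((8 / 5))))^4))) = 51183616 / 3125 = 16378.76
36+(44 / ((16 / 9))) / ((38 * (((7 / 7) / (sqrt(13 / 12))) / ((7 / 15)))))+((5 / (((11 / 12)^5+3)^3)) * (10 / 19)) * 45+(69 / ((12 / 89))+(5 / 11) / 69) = 77 * sqrt(39) / 1520+23723638866500615263167493 / 43118410688495434135932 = 550.51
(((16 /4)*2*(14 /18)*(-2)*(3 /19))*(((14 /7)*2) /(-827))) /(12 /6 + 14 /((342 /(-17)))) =1344 /184421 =0.01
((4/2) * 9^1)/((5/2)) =36/5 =7.20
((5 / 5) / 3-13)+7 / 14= -73 / 6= -12.17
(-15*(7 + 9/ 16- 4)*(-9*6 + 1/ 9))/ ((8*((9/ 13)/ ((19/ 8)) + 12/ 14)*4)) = 79663675/ 1016832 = 78.34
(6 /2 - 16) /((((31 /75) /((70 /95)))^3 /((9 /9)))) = -15049125000 /204336469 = -73.65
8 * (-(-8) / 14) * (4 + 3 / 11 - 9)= -1664 / 77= -21.61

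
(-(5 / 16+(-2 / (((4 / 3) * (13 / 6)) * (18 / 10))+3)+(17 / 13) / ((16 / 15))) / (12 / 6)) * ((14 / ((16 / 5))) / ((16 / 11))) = -10395 / 1664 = -6.25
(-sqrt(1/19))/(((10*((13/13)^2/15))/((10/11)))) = -15*sqrt(19)/209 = -0.31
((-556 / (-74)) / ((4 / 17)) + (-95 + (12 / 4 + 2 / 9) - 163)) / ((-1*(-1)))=-222.85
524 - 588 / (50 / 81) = -10714 / 25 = -428.56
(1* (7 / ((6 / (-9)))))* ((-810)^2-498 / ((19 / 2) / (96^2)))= -34511022 / 19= -1816369.58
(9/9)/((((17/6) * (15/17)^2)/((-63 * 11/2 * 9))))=-35343/25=-1413.72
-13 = -13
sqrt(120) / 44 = sqrt(30) / 22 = 0.25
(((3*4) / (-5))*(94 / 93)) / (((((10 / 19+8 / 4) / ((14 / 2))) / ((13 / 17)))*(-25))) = 81263 / 395250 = 0.21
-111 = -111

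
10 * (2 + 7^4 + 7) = 24100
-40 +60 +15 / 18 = 125 / 6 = 20.83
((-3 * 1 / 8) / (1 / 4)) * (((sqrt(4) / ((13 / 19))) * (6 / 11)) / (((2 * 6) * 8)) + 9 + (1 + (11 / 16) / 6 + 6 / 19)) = -2724907 / 173888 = -15.67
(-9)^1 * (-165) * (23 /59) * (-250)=-8538750 /59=-144724.58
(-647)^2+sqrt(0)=418609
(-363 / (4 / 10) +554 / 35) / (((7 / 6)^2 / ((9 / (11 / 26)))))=-262900404 / 18865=-13935.88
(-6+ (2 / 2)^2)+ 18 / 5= -7 / 5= -1.40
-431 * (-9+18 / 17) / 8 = 58185 / 136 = 427.83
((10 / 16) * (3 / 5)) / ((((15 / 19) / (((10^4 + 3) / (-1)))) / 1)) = -190057 / 40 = -4751.42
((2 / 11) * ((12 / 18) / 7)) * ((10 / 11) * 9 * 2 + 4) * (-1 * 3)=-128 / 121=-1.06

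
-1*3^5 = -243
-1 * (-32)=32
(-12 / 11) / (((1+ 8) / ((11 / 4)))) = -1 / 3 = -0.33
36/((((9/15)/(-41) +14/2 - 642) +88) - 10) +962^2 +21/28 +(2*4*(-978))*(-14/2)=111928526117/114188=980212.69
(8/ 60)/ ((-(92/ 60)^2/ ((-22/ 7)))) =660/ 3703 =0.18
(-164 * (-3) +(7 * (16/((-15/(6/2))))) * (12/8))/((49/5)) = 2292/49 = 46.78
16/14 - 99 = -685/7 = -97.86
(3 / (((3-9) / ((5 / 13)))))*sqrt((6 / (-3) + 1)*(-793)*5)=-5*sqrt(3965) / 26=-12.11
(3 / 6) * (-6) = -3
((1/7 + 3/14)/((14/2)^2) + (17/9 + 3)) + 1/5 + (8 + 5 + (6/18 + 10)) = 877619/30870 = 28.43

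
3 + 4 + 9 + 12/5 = 92/5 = 18.40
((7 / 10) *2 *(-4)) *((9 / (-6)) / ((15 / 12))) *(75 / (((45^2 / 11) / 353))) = 217448 / 225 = 966.44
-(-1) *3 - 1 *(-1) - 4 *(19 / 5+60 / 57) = -1464 / 95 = -15.41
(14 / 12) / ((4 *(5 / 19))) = 133 / 120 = 1.11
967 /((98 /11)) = 10637 /98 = 108.54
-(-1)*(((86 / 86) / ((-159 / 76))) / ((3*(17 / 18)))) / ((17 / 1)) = -0.01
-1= -1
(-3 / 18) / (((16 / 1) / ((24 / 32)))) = -0.01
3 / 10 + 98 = 983 / 10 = 98.30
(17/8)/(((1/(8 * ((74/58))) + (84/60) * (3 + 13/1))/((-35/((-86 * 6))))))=110075/17181252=0.01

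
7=7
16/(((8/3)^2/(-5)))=-45/4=-11.25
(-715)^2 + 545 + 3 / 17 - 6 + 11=8700178 / 17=511775.18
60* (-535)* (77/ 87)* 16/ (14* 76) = -235400/ 551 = -427.22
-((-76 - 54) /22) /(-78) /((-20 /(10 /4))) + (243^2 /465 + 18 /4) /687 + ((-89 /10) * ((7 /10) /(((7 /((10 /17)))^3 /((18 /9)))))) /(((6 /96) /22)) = -10836345807109 /4511738782320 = -2.40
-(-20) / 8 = 5 / 2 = 2.50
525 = 525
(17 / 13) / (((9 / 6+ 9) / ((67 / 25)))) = 2278 / 6825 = 0.33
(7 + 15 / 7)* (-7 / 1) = -64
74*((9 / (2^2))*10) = 1665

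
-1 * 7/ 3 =-7/ 3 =-2.33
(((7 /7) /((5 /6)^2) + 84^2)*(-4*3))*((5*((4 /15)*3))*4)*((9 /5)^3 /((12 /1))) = -2057949504 /3125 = -658543.84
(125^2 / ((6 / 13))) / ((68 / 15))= 1015625 / 136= 7467.83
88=88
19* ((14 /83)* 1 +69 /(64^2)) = 3.52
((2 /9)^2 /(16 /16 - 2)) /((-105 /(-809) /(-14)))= 6472 /1215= 5.33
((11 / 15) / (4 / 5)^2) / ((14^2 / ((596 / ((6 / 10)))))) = 40975 / 7056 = 5.81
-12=-12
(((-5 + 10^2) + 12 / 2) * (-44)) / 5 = -4444 / 5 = -888.80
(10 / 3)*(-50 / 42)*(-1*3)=250 / 21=11.90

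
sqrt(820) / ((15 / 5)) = 2*sqrt(205) / 3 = 9.55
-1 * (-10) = 10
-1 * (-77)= 77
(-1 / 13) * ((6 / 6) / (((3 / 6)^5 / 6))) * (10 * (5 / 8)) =-1200 / 13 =-92.31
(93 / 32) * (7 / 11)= 651 / 352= 1.85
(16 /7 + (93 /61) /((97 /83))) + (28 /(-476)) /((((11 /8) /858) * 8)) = -702697 /704123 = -1.00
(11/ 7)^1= 1.57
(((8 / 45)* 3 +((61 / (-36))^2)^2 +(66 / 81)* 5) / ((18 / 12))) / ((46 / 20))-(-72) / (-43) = 2554587911 / 1245855168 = 2.05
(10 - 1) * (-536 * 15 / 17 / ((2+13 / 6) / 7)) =-607824 / 85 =-7150.87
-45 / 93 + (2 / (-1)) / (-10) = -44 / 155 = -0.28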